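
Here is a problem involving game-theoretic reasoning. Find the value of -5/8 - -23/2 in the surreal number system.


x = -5/8, y = -23/2
Converting to common denominator: 8
x = -5/8, y = -92/8
x - y = -5/8 - -23/2 = 87/8

87/8


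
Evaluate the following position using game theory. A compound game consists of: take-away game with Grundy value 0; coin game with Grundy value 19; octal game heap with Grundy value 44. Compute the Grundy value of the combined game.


By the Sprague-Grundy theorem, the Grundy value of a sum of games is the XOR of individual Grundy values.
take-away game: Grundy value = 0. Running XOR: 0 XOR 0 = 0
coin game: Grundy value = 19. Running XOR: 0 XOR 19 = 19
octal game heap: Grundy value = 44. Running XOR: 19 XOR 44 = 63
The combined Grundy value is 63.

63


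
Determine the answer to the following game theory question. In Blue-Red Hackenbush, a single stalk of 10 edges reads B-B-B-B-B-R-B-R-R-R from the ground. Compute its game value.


Edges (from ground): B-B-B-B-B-R-B-R-R-R
By Berlekamp's sign-expansion rule, a Blue-Red Hackenbush stalk has the value of the surreal number whose sign sequence is the edge sequence with B -> + and R -> -.
Sign sequence: +++++-+---
Trace the sign expansion in the surreal number tree, starting from 0:
Edge 1: B (sign +) -> bounds (0, +inf), value = 1
Edge 2: B (sign +) -> bounds (1, +inf), value = 2
Edge 3: B (sign +) -> bounds (2, +inf), value = 3
Edge 4: B (sign +) -> bounds (3, +inf), value = 4
Edge 5: B (sign +) -> bounds (4, +inf), value = 5
Edge 6: R (sign -) -> bounds (4, 5), value = 9/2
Edge 7: B (sign +) -> bounds (9/2, 5), value = 19/4
Edge 8: R (sign -) -> bounds (9/2, 19/4), value = 37/8
Edge 9: R (sign -) -> bounds (9/2, 37/8), value = 73/16
Edge 10: R (sign -) -> bounds (9/2, 73/16), value = 145/32
Game value = 145/32

145/32


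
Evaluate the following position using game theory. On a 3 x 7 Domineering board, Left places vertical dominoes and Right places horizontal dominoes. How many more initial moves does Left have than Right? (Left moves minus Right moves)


Board is 3 x 7 (rows x cols).
Left (vertical) placements: (rows-1) * cols = 2 * 7 = 14
Right (horizontal) placements: rows * (cols-1) = 3 * 6 = 18
Advantage = Left - Right = 14 - 18 = -4

-4


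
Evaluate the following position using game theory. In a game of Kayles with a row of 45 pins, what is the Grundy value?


Kayles: a move removes 1 or 2 adjacent pins from a contiguous row.
Removing pins from a row of k leaves two independent rows (a, b) with a + b = k - 1 (one pin) or a + b = k - 2 (two pins); an end removal gives a = 0.
By Sprague-Grundy, G(k) = mex{ G(a) XOR G(b) } over all these splits. G(0) = 0.
G(1): splits (0,0):0^0=0 -> mex({0}) = 1
G(2): splits (0,1):0^1=1 (0,0):0^0=0 -> mex({0, 1}) = 2
G(3): splits (0,2):0^2=2 (1,1):1^1=0 (0,1):0^1=1 -> mex({0, 1, 2}) = 3
G(4): splits (0,3):0^3=3 (1,2):1^2=3 (0,2):0^2=2 (1,1):1^1=0 -> mex({0, 2, 3}) = 1
G(5): splits (0,4):0^1=1 (1,3):1^3=2 (2,2):2^2=0 (0,3):0^3=3 (1,2):1^2=3 -> mex({0, 1, 2, 3}) = 4
G(6) = mex({0, 1, 2, 4}) = 3
G(7) = mex({0, 1, 3, 4, 5}) = 2
G(8) = mex({0, 2, 3, 5, 6}) = 1
G(9) = mex({0, 1, 2, 3, 6, 7}) = 4
G(10) = mex({0, 1, 3, 4, 5, 7}) = 2
G(11) = mex({0, 1, 2, 3, 4, 5}) = 6
G(12) = mex({0, 1, 2, 3, 5, 6, 7}) = 4
G(13) = mex({0, 2, 3, 4, 6, 7}) = 1
G(14) = mex({0, 1, 4, 5, 6, 7}) = 2
G(15) = mex({0, 1, 2, 3, 4, 5, 6}) = 7
G(16) = mex({0, 2, 3, 5, 6, 7}) = 1
G(17) = mex({0, 1, 2, 3, 5, 6, 7}) = 4
G(18) = mex({0, 1, 2, 4, 5, 6}) = 3
G(19) = mex({0, 1, 3, 4, 5, 7}) = 2
G(20) = mex({0, 2, 3, 4, 5, 6, 7}) = 1
G(21) = mex({0, 1, 2, 3, 5, 6, 7}) = 4
G(22) = mex({0, 1, 2, 3, 4, 5, 7}) = 6
G(23) = mex({0, 1, 2, 3, 4, 5, 6}) = 7
G(24) = mex({0, 1, 2, 3, 5, 6, 7}) = 4
G(25) = mex({0, 2, 3, 4, 6, 7}) = 1
G(26) = mex({0, 1, 3, 4, 5, 6, 7}) = 2
G(27) = mex({0, 1, 2, 3, 4, 5, 6, 7}) = 8
G(28) = mex({0, 1, 2, 3, 4, 6, 7, 8}) = 5
G(29) = mex({0, 1, 2, 3, 5, 6, 7, 8, 9}) = 4
G(30) = mex({0, 1, 2, 3, 4, 5, 6, 9, 10}) = 7
G(31) = mex({0, 1, 3, 4, 5, 7, 10, 11}) = 2
G(32) = mex({0, 2, 3, 4, 5, 6, 7, 9, 11}) = 1
G(33) = mex({0, 1, 2, 3, 4, 5, 6, 7, 9, 12}) = 8
G(34) = mex({0, 1, 2, 3, 4, 5, 7, 8, 11, 12}) = 6
G(35) = mex({0, 1, 2, 3, 4, 5, 6, 8, 9, 10, 11}) = 7
G(36) = mex({0, 1, 2, 3, 5, 6, 7, 9, 10}) = 4
G(37) = mex({0, 2, 3, 4, 6, 7, 9, 10, 11, 12}) = 1
G(38) = mex({0, 1, 3, 4, 5, 6, 7, 9, 10, 11, 12}) = 2
G(39) = mex({0, 1, 2, 4, 5, 6, 7, 9, 10, 12, 14}) = 3
G(40) = mex({0, 2, 3, 4, 6, 7, 11, 12, 14}) = 1
G(41) = mex({0, 1, 2, 3, 5, 6, 7, 9, 10, 11, 12}) = 4
G(42) = mex({0, 1, 2, 3, 4, 5, 6, 9, 10}) = 7
G(43) = mex({0, 1, 3, 4, 5, 7, 9, 10, 12, 15}) = 2
G(44) = mex({0, 2, 3, 4, 5, 6, 7, 9, 10, 12, 15}) = 1
G(45) = mex({0, 1, 2, 3, 4, 5, 6, 7, 9, 10, 12, 14}) = 8
Therefore G(45) = 8.

8


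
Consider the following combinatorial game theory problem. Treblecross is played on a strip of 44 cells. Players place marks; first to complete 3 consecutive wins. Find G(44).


Treblecross: place X on empty cells; 3-in-a-row wins.
Playing within two cells of an existing X lets the opponent win at once, so sensible play treats the cells i-2..i+2 around each X as dead. The player left with no safe cell loses, so this is a normal-play take-away game on strips of safe cells.
Placing X at cell i (0-indexed) of a strip of k safe cells leaves independent strips of sizes max(0, i-2) and max(0, k-i-3). Hence G(k) = mex{ G(max(0,i-2)) XOR G(max(0,k-i-3)) : 0 <= i < k }, with G(0) = 0.
G(1): splits (0,0):0^0=0 -> mex({0}) = 1
G(2): splits (0,0):0^0=0 -> mex({0}) = 1
G(3): splits (0,0):0^0=0 -> mex({0}) = 1
G(4): splits (0,1):0^1=1 (0,0):0^0=0 -> mex({0, 1}) = 2
G(5): splits (0,2):0^1=1 (0,1):0^1=1 (0,0):0^0=0 -> mex({0, 1}) = 2
G(6) = mex({1}) = 0
G(7) = mex({0, 1, 2}) = 3
G(8) = mex({0, 1, 2}) = 3
G(9) = mex({0, 2}) = 1
G(10) = mex({0, 2, 3}) = 1
G(11) = mex({0, 3}) = 1
G(12) = mex({1, 3}) = 0
G(13) = mex({0, 1, 2, 3}) = 4
G(14) = mex({0, 1, 2}) = 3
G(15) = mex({0, 1, 2}) = 3
G(16) = mex({0, 1, 2, 4}) = 3
G(17) = mex({0, 1, 3, 4}) = 2
G(18) = mex({0, 1, 3, 4}) = 2
G(19) = mex({0, 1, 3, 5}) = 2
G(20) = mex({0, 1, 2, 3, 5}) = 4
G(21) = mex({0, 1, 2, 3, 5}) = 4
G(22) = mex({1, 2, 6}) = 0
G(23) = mex({0, 1, 2, 3, 4, 6}) = 5
G(24) = mex({0, 1, 2, 3, 4}) = 5
G(25) = mex({0, 1, 3, 4, 7}) = 2
G(26) = mex({0, 1, 3, 4, 5, 7}) = 2
G(27) = mex({0, 1, 3, 5}) = 2
G(28) = mex({0, 1, 2, 5}) = 3
G(29) = mex({0, 1, 2, 4, 5, 6}) = 3
G(30) = mex({1, 2, 4, 6}) = 0
G(31) = mex({0, 1, 2, 3, 4, 6}) = 5
G(32) = mex({1, 2, 3, 4, 7}) = 0
G(33) = mex({0, 3, 7}) = 1
G(34) = mex({0, 2, 3, 5, 7}) = 1
G(35) = mex({0, 2, 3, 5, 6}) = 1
G(36) = mex({0, 1, 2, 5, 6}) = 3
G(37) = mex({0, 1, 2, 4, 5, 6}) = 3
G(38) = mex({0, 1, 2, 4}) = 3
G(39) = mex({0, 1, 2, 3, 4, 7}) = 5
G(40) = mex({0, 1, 2, 3, 4, 5, 7}) = 6
G(41) = mex({0, 1, 2, 3, 5, 7}) = 4
G(42) = mex({0, 1, 2, 3, 5, 6, 7}) = 4
G(43) = mex({0, 2, 3, 5, 6}) = 1
G(44) = mex({1, 2, 3, 4, 5, 6}) = 0
Therefore G(44) = 0.

0


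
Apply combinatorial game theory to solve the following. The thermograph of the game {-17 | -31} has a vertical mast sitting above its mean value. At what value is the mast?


Game = {-17 | -31}, a switch {a | b} with numbers a > b.
Its thermograph has left wall a - t and right wall b + t, which meet at t = (a - b)/2, where both equal (a + b)/2. So the mast (mean value) is at (a + b)/2.
Mean = (-17 + (-31))/2 = -48/2 = -24

-24


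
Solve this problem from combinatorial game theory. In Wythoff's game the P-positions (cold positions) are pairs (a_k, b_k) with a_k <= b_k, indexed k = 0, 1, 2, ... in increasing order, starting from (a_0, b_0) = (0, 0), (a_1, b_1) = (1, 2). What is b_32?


By Wythoff's theorem, a_k = floor(k * phi) and b_k = floor(k * phi^2) = a_k + k, where phi = (1 + sqrt(5))/2 is the golden ratio.
phi = (1 + sqrt(5))/2 = 1.618034
phi^2 = phi + 1 = 2.618034
k = 32
k * phi^2 = 32 * 2.618034 = 83.777088
b_32 = floor(k * phi^2) = 83 (check: a_32 + k = 51 + 32 = 83)

83


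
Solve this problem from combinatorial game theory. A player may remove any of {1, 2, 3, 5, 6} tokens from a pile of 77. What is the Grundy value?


The subtraction set is S = {1, 2, 3, 5, 6}.
G(k) = mex{ G(k - s) : s in S, s <= k }. We compute iteratively: G(0) = 0.
G(1) = mex({0}) = 1
G(2) = mex({0, 1}) = 2
G(3) = mex({0, 1, 2}) = 3
G(4) = mex({1, 2, 3}) = 0
G(5) = mex({0, 2, 3}) = 1
G(6) = mex({0, 1, 3}) = 2
G(7) = mex({0, 1, 2}) = 3
G(8) = mex({1, 2, 3}) = 0
G(9) = mex({0, 2, 3}) = 1
Observe that G(4)..G(9) = 0, 1, 2, 3, 0, 1 repeats G(0)..G(5) = 0, 1, 2, 3, 0, 1.
For k >= max(S) = 6, G(k) is determined by the previous 6 values G(k-6)..G(k-1); a window of 6 consecutive values has recurred shifted by 4, so by induction G(k + 4) = G(k) for all k >= 0: the sequence is periodic from the start with period 4.
One period: G(0..3) = 0, 1, 2, 3.
77 mod 4 = 1, so G(77) = G(1) = 1.

1


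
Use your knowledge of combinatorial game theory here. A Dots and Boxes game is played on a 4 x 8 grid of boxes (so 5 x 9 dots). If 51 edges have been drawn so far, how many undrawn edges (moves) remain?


Grid: 4 x 8 boxes, i.e. 5 rows and 9 columns of dots.
Horizontal edges: (rows + 1) * cols = 5 * 8 = 40
Vertical edges: rows * (cols + 1) = 4 * 9 = 36
Total edges: 40 + 36 = 76
Edges drawn: 51
Remaining: 76 - 51 = 25

25


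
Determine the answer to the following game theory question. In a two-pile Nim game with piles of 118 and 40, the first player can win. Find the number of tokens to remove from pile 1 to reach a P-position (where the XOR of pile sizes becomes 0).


Piles: 118 and 40
Current XOR: 118 XOR 40 = 94 (non-zero, so this is an N-position).
To make the XOR zero, we need to find a move that balances the piles.
For pile 1 (size 118): target = 118 XOR 94 = 40
We reduce pile 1 from 118 to 40.
Tokens removed: 118 - 40 = 78
Verification: 40 XOR 40 = 0

78


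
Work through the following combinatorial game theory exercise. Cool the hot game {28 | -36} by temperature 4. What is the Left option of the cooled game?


Original game: {28 | -36} (a switch {a | b} with a > b).
Cooling by t (for t below the temperature (a - b)/2 = 32) taxes each move by t: {a | b} cooled by t is {a - t | b + t}.
Cooling amount: t = 4
Cooled Left option: 28 - 4 = 24
Cooled Right option: -36 + 4 = -32
Cooled game: {24 | -32}
Left option = 24

24


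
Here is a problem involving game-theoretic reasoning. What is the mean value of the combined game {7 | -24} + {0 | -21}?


G1 = {7 | -24}, G2 = {0 | -21}
Each is a switch {a | b} with numbers a > b; its mean value is (a + b)/2, and mean value is additive over game sums: m(G1 + G2) = m(G1) + m(G2).
Mean of G1 = (7 + (-24))/2 = -17/2 = -17/2
Mean of G2 = (0 + (-21))/2 = -21/2 = -21/2
Mean of G1 + G2 = -17/2 + -21/2 = -19

-19


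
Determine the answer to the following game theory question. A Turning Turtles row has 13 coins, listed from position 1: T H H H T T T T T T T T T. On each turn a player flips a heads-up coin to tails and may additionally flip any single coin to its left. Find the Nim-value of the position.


Coins: T H H H T T T T T T T T T
Key fact: a single head at position k behaves exactly like a Nim heap of size k (turning it to T and optionally flipping a coin at j < k corresponds to moving the heap from k to j, or to 0), and heads combine as a disjunctive sum (two heads at the same place would cancel, matching j XOR j = 0). So the Nim-value is the XOR of the 1-indexed positions of the heads.
Face-up positions (1-indexed): [2, 3, 4]
XOR 0 with 2: 0 XOR 2 = 2
XOR 2 with 3: 2 XOR 3 = 1
XOR 1 with 4: 1 XOR 4 = 5
Nim-value = 5

5


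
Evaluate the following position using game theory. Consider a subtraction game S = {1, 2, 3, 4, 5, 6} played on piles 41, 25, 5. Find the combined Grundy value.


Subtraction set: {1, 2, 3, 4, 5, 6}
For this subtraction set, G(n) = n mod 7 (period = max + 1 = 7).
Pile 1 (size 41): G(41) = 41 mod 7 = 6
Pile 2 (size 25): G(25) = 25 mod 7 = 4
Pile 3 (size 5): G(5) = 5 mod 7 = 5
Total Grundy value = XOR of all: 6 XOR 4 XOR 5 = 7

7


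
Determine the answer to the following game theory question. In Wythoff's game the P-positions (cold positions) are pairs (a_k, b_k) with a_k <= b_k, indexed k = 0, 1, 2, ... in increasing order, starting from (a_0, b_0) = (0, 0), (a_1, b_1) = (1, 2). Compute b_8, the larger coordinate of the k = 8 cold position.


By Wythoff's theorem, a_k = floor(k * phi) and b_k = floor(k * phi^2) = a_k + k, where phi = (1 + sqrt(5))/2 is the golden ratio.
phi = (1 + sqrt(5))/2 = 1.618034
phi^2 = phi + 1 = 2.618034
k = 8
k * phi^2 = 8 * 2.618034 = 20.944272
b_8 = floor(k * phi^2) = 20 (check: a_8 + k = 12 + 8 = 20)

20


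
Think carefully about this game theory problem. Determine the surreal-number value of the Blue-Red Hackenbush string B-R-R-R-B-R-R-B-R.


Edges (from ground): B-R-R-R-B-R-R-B-R
By Berlekamp's sign-expansion rule, a Blue-Red Hackenbush stalk has the value of the surreal number whose sign sequence is the edge sequence with B -> + and R -> -.
Sign sequence: +---+--+-
Trace the sign expansion in the surreal number tree, starting from 0:
Edge 1: B (sign +) -> bounds (0, +inf), value = 1
Edge 2: R (sign -) -> bounds (0, 1), value = 1/2
Edge 3: R (sign -) -> bounds (0, 1/2), value = 1/4
Edge 4: R (sign -) -> bounds (0, 1/4), value = 1/8
Edge 5: B (sign +) -> bounds (1/8, 1/4), value = 3/16
Edge 6: R (sign -) -> bounds (1/8, 3/16), value = 5/32
Edge 7: R (sign -) -> bounds (1/8, 5/32), value = 9/64
Edge 8: B (sign +) -> bounds (9/64, 5/32), value = 19/128
Edge 9: R (sign -) -> bounds (9/64, 19/128), value = 37/256
Game value = 37/256

37/256


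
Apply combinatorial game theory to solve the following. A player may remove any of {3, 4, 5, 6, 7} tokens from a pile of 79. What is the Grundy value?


The subtraction set is S = {3, 4, 5, 6, 7}.
G(k) = mex{ G(k - s) : s in S, s <= k }. We compute iteratively: G(0) = 0.
G(1) = mex({}) = 0
G(2) = mex({}) = 0
G(3) = mex({0}) = 1
G(4) = mex({0}) = 1
G(5) = mex({0}) = 1
G(6) = mex({0, 1}) = 2
G(7) = mex({0, 1}) = 2
G(8) = mex({0, 1}) = 2
G(9) = mex({0, 1, 2}) = 3
G(10) = mex({1, 2}) = 0
G(11) = mex({1, 2}) = 0
G(12) = mex({1, 2, 3}) = 0
G(13) = mex({0, 2, 3}) = 1
G(14) = mex({0, 2, 3}) = 1
G(15) = mex({0, 2, 3}) = 1
G(16) = mex({0, 1, 3}) = 2
Observe that G(10)..G(16) = 0, 0, 0, 1, 1, 1, 2 repeats G(0)..G(6) = 0, 0, 0, 1, 1, 1, 2.
For k >= max(S) = 7, G(k) is determined by the previous 7 values G(k-7)..G(k-1); a window of 7 consecutive values has recurred shifted by 10, so by induction G(k + 10) = G(k) for all k >= 0: the sequence is periodic from the start with period 10.
One period: G(0..9) = 0, 0, 0, 1, 1, 1, 2, 2, 2, 3.
79 mod 10 = 9, so G(79) = G(9) = 3.

3


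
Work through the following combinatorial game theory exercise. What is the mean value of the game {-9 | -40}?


Game = {-9 | -40}, a switch {a | b} with numbers a > b.
Its thermograph has left wall a - t and right wall b + t, which meet at t = (a - b)/2, where both equal (a + b)/2. So the mast (mean value) is at (a + b)/2.
Mean = (-9 + (-40))/2 = -49/2 = -49/2

-49/2


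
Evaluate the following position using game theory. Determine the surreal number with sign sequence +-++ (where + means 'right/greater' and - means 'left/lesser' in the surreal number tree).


Sign expansion: +-++
Rule: track bounds (lo, hi), initially (-inf, +inf). On '+', the current value becomes lo and we move to the simplest number in (value, hi): value + 1 if hi = +inf, otherwise the midpoint (value + hi)/2. On '-', the current value becomes hi and we move to value - 1 if lo = -inf, otherwise the midpoint (lo + value)/2.
Start at 0.
Step 1: sign = +, move right. Bounds: (0, +inf). Value = 1
Step 2: sign = -, move left. Bounds: (0, 1). Value = 1/2
Step 3: sign = +, move right. Bounds: (1/2, 1). Value = 3/4
Step 4: sign = +, move right. Bounds: (3/4, 1). Value = 7/8
The surreal number with sign expansion +-++ is 7/8.

7/8


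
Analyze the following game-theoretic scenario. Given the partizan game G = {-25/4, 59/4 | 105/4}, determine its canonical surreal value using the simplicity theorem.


Left options: {-25/4, 59/4}, max = 59/4
Right options: {105/4}, min = 105/4
All options are numbers and max(Left) < min(Right), so by the simplicity theorem the value is the simplest (earliest-born) number strictly between 59/4 and 105/4.
Integers 15 through 26 all lie strictly between 59/4 and 105/4.
Among integers, the simplest (lowest birthday = smallest |n|; 0 is born on day 0, +-n on day n) is 15.
No non-integer in the interval can be simpler: if x is a non-integer in the interval, then floor(x) or ceil(x) also lies in the interval (the interval contains an integer), and both are proper prefixes of x's sign expansion, i.e. born earlier. So the game value is 15.
Game value = 15

15


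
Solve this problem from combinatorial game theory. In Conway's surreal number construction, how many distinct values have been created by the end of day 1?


Day 0: {|} = 0 is born. Count = 1.
Day n: the number of surreal numbers born by day n is 2^(n+1) - 1.
By day 0: 2^1 - 1 = 1
By day 1: 2^2 - 1 = 3
By day 1: 3 surreal numbers.

3


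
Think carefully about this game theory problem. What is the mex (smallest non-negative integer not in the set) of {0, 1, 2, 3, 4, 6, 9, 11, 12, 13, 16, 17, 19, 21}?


Set = {0, 1, 2, 3, 4, 6, 9, 11, 12, 13, 16, 17, 19, 21}
0 is in the set.
1 is in the set.
2 is in the set.
3 is in the set.
4 is in the set.
5 is NOT in the set. This is the mex.
mex = 5

5


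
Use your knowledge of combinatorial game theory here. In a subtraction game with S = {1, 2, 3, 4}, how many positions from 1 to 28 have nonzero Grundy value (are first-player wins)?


Subtraction set S = {1, 2, 3, 4}, so G(n) = n mod 5.
G(n) = 0 when n is a multiple of 5.
Multiples of 5 in [1, 28]: 5
N-positions (nonzero Grundy) = 28 - 5 = 23

23


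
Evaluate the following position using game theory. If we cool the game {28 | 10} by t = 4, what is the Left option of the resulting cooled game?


Original game: {28 | 10} (a switch {a | b} with a > b).
Cooling by t (for t below the temperature (a - b)/2 = 9) taxes each move by t: {a | b} cooled by t is {a - t | b + t}.
Cooling amount: t = 4
Cooled Left option: 28 - 4 = 24
Cooled Right option: 10 + 4 = 14
Cooled game: {24 | 14}
Left option = 24

24


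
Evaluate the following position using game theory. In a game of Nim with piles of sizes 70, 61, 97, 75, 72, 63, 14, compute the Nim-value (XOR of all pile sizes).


We need the XOR (exclusive or) of all pile sizes.
After XOR-ing pile 1 (size 70): 0 XOR 70 = 70
After XOR-ing pile 2 (size 61): 70 XOR 61 = 123
After XOR-ing pile 3 (size 97): 123 XOR 97 = 26
After XOR-ing pile 4 (size 75): 26 XOR 75 = 81
After XOR-ing pile 5 (size 72): 81 XOR 72 = 25
After XOR-ing pile 6 (size 63): 25 XOR 63 = 38
After XOR-ing pile 7 (size 14): 38 XOR 14 = 40
The Nim-value of this position is 40.

40


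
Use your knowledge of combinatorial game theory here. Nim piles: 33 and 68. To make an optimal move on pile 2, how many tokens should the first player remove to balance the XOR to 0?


Piles: 33 and 68
Current XOR: 33 XOR 68 = 101 (non-zero, so this is an N-position).
To make the XOR zero, we need to find a move that balances the piles.
For pile 2 (size 68): target = 68 XOR 101 = 33
We reduce pile 2 from 68 to 33.
Tokens removed: 68 - 33 = 35
Verification: 33 XOR 33 = 0

35


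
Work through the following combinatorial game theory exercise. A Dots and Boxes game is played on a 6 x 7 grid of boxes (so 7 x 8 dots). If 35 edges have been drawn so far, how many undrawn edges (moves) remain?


Grid: 6 x 7 boxes, i.e. 7 rows and 8 columns of dots.
Horizontal edges: (rows + 1) * cols = 7 * 7 = 49
Vertical edges: rows * (cols + 1) = 6 * 8 = 48
Total edges: 49 + 48 = 97
Edges drawn: 35
Remaining: 97 - 35 = 62

62


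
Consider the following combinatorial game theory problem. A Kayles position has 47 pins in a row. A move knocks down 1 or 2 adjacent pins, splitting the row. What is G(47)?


Kayles: a move removes 1 or 2 adjacent pins from a contiguous row.
Removing pins from a row of k leaves two independent rows (a, b) with a + b = k - 1 (one pin) or a + b = k - 2 (two pins); an end removal gives a = 0.
By Sprague-Grundy, G(k) = mex{ G(a) XOR G(b) } over all these splits. G(0) = 0.
G(1): splits (0,0):0^0=0 -> mex({0}) = 1
G(2): splits (0,1):0^1=1 (0,0):0^0=0 -> mex({0, 1}) = 2
G(3): splits (0,2):0^2=2 (1,1):1^1=0 (0,1):0^1=1 -> mex({0, 1, 2}) = 3
G(4): splits (0,3):0^3=3 (1,2):1^2=3 (0,2):0^2=2 (1,1):1^1=0 -> mex({0, 2, 3}) = 1
G(5): splits (0,4):0^1=1 (1,3):1^3=2 (2,2):2^2=0 (0,3):0^3=3 (1,2):1^2=3 -> mex({0, 1, 2, 3}) = 4
G(6) = mex({0, 1, 2, 4}) = 3
G(7) = mex({0, 1, 3, 4, 5}) = 2
G(8) = mex({0, 2, 3, 5, 6}) = 1
G(9) = mex({0, 1, 2, 3, 6, 7}) = 4
G(10) = mex({0, 1, 3, 4, 5, 7}) = 2
G(11) = mex({0, 1, 2, 3, 4, 5}) = 6
G(12) = mex({0, 1, 2, 3, 5, 6, 7}) = 4
G(13) = mex({0, 2, 3, 4, 6, 7}) = 1
G(14) = mex({0, 1, 4, 5, 6, 7}) = 2
G(15) = mex({0, 1, 2, 3, 4, 5, 6}) = 7
G(16) = mex({0, 2, 3, 5, 6, 7}) = 1
G(17) = mex({0, 1, 2, 3, 5, 6, 7}) = 4
G(18) = mex({0, 1, 2, 4, 5, 6}) = 3
G(19) = mex({0, 1, 3, 4, 5, 7}) = 2
G(20) = mex({0, 2, 3, 4, 5, 6, 7}) = 1
G(21) = mex({0, 1, 2, 3, 5, 6, 7}) = 4
G(22) = mex({0, 1, 2, 3, 4, 5, 7}) = 6
G(23) = mex({0, 1, 2, 3, 4, 5, 6}) = 7
G(24) = mex({0, 1, 2, 3, 5, 6, 7}) = 4
G(25) = mex({0, 2, 3, 4, 6, 7}) = 1
G(26) = mex({0, 1, 3, 4, 5, 6, 7}) = 2
G(27) = mex({0, 1, 2, 3, 4, 5, 6, 7}) = 8
G(28) = mex({0, 1, 2, 3, 4, 6, 7, 8}) = 5
G(29) = mex({0, 1, 2, 3, 5, 6, 7, 8, 9}) = 4
G(30) = mex({0, 1, 2, 3, 4, 5, 6, 9, 10}) = 7
G(31) = mex({0, 1, 3, 4, 5, 7, 10, 11}) = 2
G(32) = mex({0, 2, 3, 4, 5, 6, 7, 9, 11}) = 1
G(33) = mex({0, 1, 2, 3, 4, 5, 6, 7, 9, 12}) = 8
G(34) = mex({0, 1, 2, 3, 4, 5, 7, 8, 11, 12}) = 6
G(35) = mex({0, 1, 2, 3, 4, 5, 6, 8, 9, 10, 11}) = 7
G(36) = mex({0, 1, 2, 3, 5, 6, 7, 9, 10}) = 4
G(37) = mex({0, 2, 3, 4, 6, 7, 9, 10, 11, 12}) = 1
G(38) = mex({0, 1, 3, 4, 5, 6, 7, 9, 10, 11, 12}) = 2
G(39) = mex({0, 1, 2, 4, 5, 6, 7, 9, 10, 12, 14}) = 3
G(40) = mex({0, 2, 3, 4, 6, 7, 11, 12, 14}) = 1
G(41) = mex({0, 1, 2, 3, 5, 6, 7, 9, 10, 11, 12}) = 4
G(42) = mex({0, 1, 2, 3, 4, 5, 6, 9, 10}) = 7
G(43) = mex({0, 1, 3, 4, 5, 7, 9, 10, 12, 15}) = 2
G(44) = mex({0, 2, 3, 4, 5, 6, 7, 9, 10, 12, 15}) = 1
G(45) = mex({0, 1, 2, 3, 4, 5, 6, 7, 9, 10, 12, 14}) = 8
G(46) = mex({0, 1, 3, 4, 5, 7, 8, 11, 12, 14}) = 2
G(47) = mex({0, 1, 2, 3, 4, 5, 6, 8, 9, 10, 11, 12}) = 7
Therefore G(47) = 7.

7


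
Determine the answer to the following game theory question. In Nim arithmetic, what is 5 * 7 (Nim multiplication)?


Nim multiplication is bilinear over XOR: (u XOR v) * w = (u*w) XOR (v*w).
So we split each operand into its bit components and XOR the pairwise Nim products.
5 = 1 + 4 (as XOR of powers of 2).
7 = 1 + 2 + 4 (as XOR of powers of 2).
Using the standard Nim-product table on single bits:
  2*2 = 3,   2*4 = 8,   2*8 = 12,
  4*4 = 6,   4*8 = 11,  8*8 = 13,
and  1*x = x (identity), k*l = l*k (commutative).
Pairwise Nim products:
  1 * 1 = 1
  1 * 2 = 2
  1 * 4 = 4
  4 * 1 = 4
  4 * 2 = 8
  4 * 4 = 6
XOR them: 1 XOR 2 XOR 4 XOR 4 XOR 8 XOR 6 = 13.
Result: 5 * 7 = 13 (in Nim).

13


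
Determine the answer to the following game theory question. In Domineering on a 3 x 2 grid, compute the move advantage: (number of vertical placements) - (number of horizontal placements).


Board is 3 x 2 (rows x cols).
Left (vertical) placements: (rows-1) * cols = 2 * 2 = 4
Right (horizontal) placements: rows * (cols-1) = 3 * 1 = 3
Advantage = Left - Right = 4 - 3 = 1

1


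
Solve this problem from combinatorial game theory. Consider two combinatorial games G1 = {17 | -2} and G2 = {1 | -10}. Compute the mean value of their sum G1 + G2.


G1 = {17 | -2}, G2 = {1 | -10}
Each is a switch {a | b} with numbers a > b; its mean value is (a + b)/2, and mean value is additive over game sums: m(G1 + G2) = m(G1) + m(G2).
Mean of G1 = (17 + (-2))/2 = 15/2 = 15/2
Mean of G2 = (1 + (-10))/2 = -9/2 = -9/2
Mean of G1 + G2 = 15/2 + -9/2 = 3

3


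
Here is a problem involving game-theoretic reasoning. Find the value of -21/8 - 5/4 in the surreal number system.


x = -21/8, y = 5/4
Converting to common denominator: 8
x = -21/8, y = 10/8
x - y = -21/8 - 5/4 = -31/8

-31/8


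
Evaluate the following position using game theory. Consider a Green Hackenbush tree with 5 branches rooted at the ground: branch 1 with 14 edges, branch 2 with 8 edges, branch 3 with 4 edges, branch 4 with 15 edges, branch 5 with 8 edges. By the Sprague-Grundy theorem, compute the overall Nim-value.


The tree has 5 branches from the ground vertex.
In Green Hackenbush, the Nim-value of a simple path of length k is k.
Branch 1: length 14, Nim-value = 14
Branch 2: length 8, Nim-value = 8
Branch 3: length 4, Nim-value = 4
Branch 4: length 15, Nim-value = 15
Branch 5: length 8, Nim-value = 8
Total Nim-value = XOR of all branch values:
0 XOR 14 = 14
14 XOR 8 = 6
6 XOR 4 = 2
2 XOR 15 = 13
13 XOR 8 = 5
Nim-value of the tree = 5

5


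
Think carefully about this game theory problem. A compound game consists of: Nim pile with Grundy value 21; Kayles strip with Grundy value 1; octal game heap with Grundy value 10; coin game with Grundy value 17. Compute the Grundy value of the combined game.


By the Sprague-Grundy theorem, the Grundy value of a sum of games is the XOR of individual Grundy values.
Nim pile: Grundy value = 21. Running XOR: 0 XOR 21 = 21
Kayles strip: Grundy value = 1. Running XOR: 21 XOR 1 = 20
octal game heap: Grundy value = 10. Running XOR: 20 XOR 10 = 30
coin game: Grundy value = 17. Running XOR: 30 XOR 17 = 15
The combined Grundy value is 15.

15


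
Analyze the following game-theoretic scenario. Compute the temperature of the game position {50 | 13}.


The game is {50 | 13}, a switch {a | b} with numbers a > b.
Cooling {a | b} by t gives {a - t | b + t}, which stops being hot when a - t = b + t, i.e. at t = (a - b)/2. So the temperature of a switch is (a - b)/2.
Temperature = (Left option - Right option) / 2
= (50 - (13)) / 2
= 37 / 2
= 37/2

37/2


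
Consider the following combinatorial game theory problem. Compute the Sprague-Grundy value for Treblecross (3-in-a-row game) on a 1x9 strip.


Treblecross: place X on empty cells; 3-in-a-row wins.
Playing within two cells of an existing X lets the opponent win at once, so sensible play treats the cells i-2..i+2 around each X as dead. The player left with no safe cell loses, so this is a normal-play take-away game on strips of safe cells.
Placing X at cell i (0-indexed) of a strip of k safe cells leaves independent strips of sizes max(0, i-2) and max(0, k-i-3). Hence G(k) = mex{ G(max(0,i-2)) XOR G(max(0,k-i-3)) : 0 <= i < k }, with G(0) = 0.
G(1): splits (0,0):0^0=0 -> mex({0}) = 1
G(2): splits (0,0):0^0=0 -> mex({0}) = 1
G(3): splits (0,0):0^0=0 -> mex({0}) = 1
G(4): splits (0,1):0^1=1 (0,0):0^0=0 -> mex({0, 1}) = 2
G(5): splits (0,2):0^1=1 (0,1):0^1=1 (0,0):0^0=0 -> mex({0, 1}) = 2
G(6) = mex({1}) = 0
G(7) = mex({0, 1, 2}) = 3
G(8) = mex({0, 1, 2}) = 3
G(9) = mex({0, 2}) = 1
Therefore G(9) = 1.

1


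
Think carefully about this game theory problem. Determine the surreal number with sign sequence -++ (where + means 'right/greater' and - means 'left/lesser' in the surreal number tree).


Sign expansion: -++
Rule: track bounds (lo, hi), initially (-inf, +inf). On '+', the current value becomes lo and we move to the simplest number in (value, hi): value + 1 if hi = +inf, otherwise the midpoint (value + hi)/2. On '-', the current value becomes hi and we move to value - 1 if lo = -inf, otherwise the midpoint (lo + value)/2.
Start at 0.
Step 1: sign = -, move left. Bounds: (-inf, 0). Value = -1
Step 2: sign = +, move right. Bounds: (-1, 0). Value = -1/2
Step 3: sign = +, move right. Bounds: (-1/2, 0). Value = -1/4
The surreal number with sign expansion -++ is -1/4.

-1/4


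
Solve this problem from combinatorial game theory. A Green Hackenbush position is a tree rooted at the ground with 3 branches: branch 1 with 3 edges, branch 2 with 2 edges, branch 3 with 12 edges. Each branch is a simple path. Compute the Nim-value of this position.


The tree has 3 branches from the ground vertex.
In Green Hackenbush, the Nim-value of a simple path of length k is k.
Branch 1: length 3, Nim-value = 3
Branch 2: length 2, Nim-value = 2
Branch 3: length 12, Nim-value = 12
Total Nim-value = XOR of all branch values:
0 XOR 3 = 3
3 XOR 2 = 1
1 XOR 12 = 13
Nim-value of the tree = 13

13


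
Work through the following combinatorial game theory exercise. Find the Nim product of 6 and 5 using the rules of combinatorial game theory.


Nim multiplication is bilinear over XOR: (u XOR v) * w = (u*w) XOR (v*w).
So we split each operand into its bit components and XOR the pairwise Nim products.
6 = 2 + 4 (as XOR of powers of 2).
5 = 1 + 4 (as XOR of powers of 2).
Using the standard Nim-product table on single bits:
  2*2 = 3,   2*4 = 8,   2*8 = 12,
  4*4 = 6,   4*8 = 11,  8*8 = 13,
and  1*x = x (identity), k*l = l*k (commutative).
Pairwise Nim products:
  2 * 1 = 2
  2 * 4 = 8
  4 * 1 = 4
  4 * 4 = 6
XOR them: 2 XOR 8 XOR 4 XOR 6 = 8.
Result: 6 * 5 = 8 (in Nim).

8


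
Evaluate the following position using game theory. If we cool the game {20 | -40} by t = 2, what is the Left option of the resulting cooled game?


Original game: {20 | -40} (a switch {a | b} with a > b).
Cooling by t (for t below the temperature (a - b)/2 = 30) taxes each move by t: {a | b} cooled by t is {a - t | b + t}.
Cooling amount: t = 2
Cooled Left option: 20 - 2 = 18
Cooled Right option: -40 + 2 = -38
Cooled game: {18 | -38}
Left option = 18

18


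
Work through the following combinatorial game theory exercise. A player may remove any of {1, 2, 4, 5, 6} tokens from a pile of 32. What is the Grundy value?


The subtraction set is S = {1, 2, 4, 5, 6}.
G(k) = mex{ G(k - s) : s in S, s <= k }. We compute iteratively: G(0) = 0.
G(1) = mex({0}) = 1
G(2) = mex({0, 1}) = 2
G(3) = mex({1, 2}) = 0
G(4) = mex({0, 2}) = 1
G(5) = mex({0, 1}) = 2
G(6) = mex({0, 1, 2}) = 3
G(7) = mex({0, 1, 2, 3}) = 4
G(8) = mex({0, 1, 2, 3, 4}) = 5
G(9) = mex({0, 1, 2, 4, 5}) = 3
G(10) = mex({1, 2, 3, 5}) = 0
G(11) = mex({0, 2, 3, 4}) = 1
G(12) = mex({0, 1, 3, 4, 5}) = 2
G(13) = mex({1, 2, 3, 4, 5}) = 0
G(14) = mex({0, 2, 3, 5}) = 1
G(15) = mex({0, 1, 3}) = 2
Observe that G(10)..G(15) = 0, 1, 2, 0, 1, 2 repeats G(0)..G(5) = 0, 1, 2, 0, 1, 2.
For k >= max(S) = 6, G(k) is determined by the previous 6 values G(k-6)..G(k-1); a window of 6 consecutive values has recurred shifted by 10, so by induction G(k + 10) = G(k) for all k >= 0: the sequence is periodic from the start with period 10.
One period: G(0..9) = 0, 1, 2, 0, 1, 2, 3, 4, 5, 3.
32 mod 10 = 2, so G(32) = G(2) = 2.

2


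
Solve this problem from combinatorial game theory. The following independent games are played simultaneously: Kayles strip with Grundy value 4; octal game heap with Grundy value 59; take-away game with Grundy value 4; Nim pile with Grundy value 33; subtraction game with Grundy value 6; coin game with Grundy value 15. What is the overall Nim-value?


By the Sprague-Grundy theorem, the Grundy value of a sum of games is the XOR of individual Grundy values.
Kayles strip: Grundy value = 4. Running XOR: 0 XOR 4 = 4
octal game heap: Grundy value = 59. Running XOR: 4 XOR 59 = 63
take-away game: Grundy value = 4. Running XOR: 63 XOR 4 = 59
Nim pile: Grundy value = 33. Running XOR: 59 XOR 33 = 26
subtraction game: Grundy value = 6. Running XOR: 26 XOR 6 = 28
coin game: Grundy value = 15. Running XOR: 28 XOR 15 = 19
The combined Grundy value is 19.

19


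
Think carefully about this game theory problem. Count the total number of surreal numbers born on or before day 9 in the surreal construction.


Day 0: {|} = 0 is born. Count = 1.
Day n: the number of surreal numbers born by day n is 2^(n+1) - 1.
By day 0: 2^1 - 1 = 1
By day 1: 2^2 - 1 = 3
By day 2: 2^3 - 1 = 7
By day 3: 2^4 - 1 = 15
By day 4: 2^5 - 1 = 31
By day 5: 2^6 - 1 = 63
By day 6: 2^7 - 1 = 127
By day 7: 2^8 - 1 = 255
By day 8: 2^9 - 1 = 511
By day 9: 2^10 - 1 = 1023
By day 9: 1023 surreal numbers.

1023


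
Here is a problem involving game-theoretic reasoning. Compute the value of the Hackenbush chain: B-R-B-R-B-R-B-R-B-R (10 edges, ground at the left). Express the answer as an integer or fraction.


Edges (from ground): B-R-B-R-B-R-B-R-B-R
By Berlekamp's sign-expansion rule, a Blue-Red Hackenbush stalk has the value of the surreal number whose sign sequence is the edge sequence with B -> + and R -> -.
Sign sequence: +-+-+-+-+-
Trace the sign expansion in the surreal number tree, starting from 0:
Edge 1: B (sign +) -> bounds (0, +inf), value = 1
Edge 2: R (sign -) -> bounds (0, 1), value = 1/2
Edge 3: B (sign +) -> bounds (1/2, 1), value = 3/4
Edge 4: R (sign -) -> bounds (1/2, 3/4), value = 5/8
Edge 5: B (sign +) -> bounds (5/8, 3/4), value = 11/16
Edge 6: R (sign -) -> bounds (5/8, 11/16), value = 21/32
Edge 7: B (sign +) -> bounds (21/32, 11/16), value = 43/64
Edge 8: R (sign -) -> bounds (21/32, 43/64), value = 85/128
Edge 9: B (sign +) -> bounds (85/128, 43/64), value = 171/256
Edge 10: R (sign -) -> bounds (85/128, 171/256), value = 341/512
Game value = 341/512

341/512


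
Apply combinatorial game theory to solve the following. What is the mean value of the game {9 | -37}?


Game = {9 | -37}, a switch {a | b} with numbers a > b.
Its thermograph has left wall a - t and right wall b + t, which meet at t = (a - b)/2, where both equal (a + b)/2. So the mast (mean value) is at (a + b)/2.
Mean = (9 + (-37))/2 = -28/2 = -14

-14


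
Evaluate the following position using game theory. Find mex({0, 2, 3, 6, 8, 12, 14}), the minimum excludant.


Set = {0, 2, 3, 6, 8, 12, 14}
0 is in the set.
1 is NOT in the set. This is the mex.
mex = 1

1


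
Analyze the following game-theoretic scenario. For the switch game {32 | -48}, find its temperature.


The game is {32 | -48}, a switch {a | b} with numbers a > b.
Cooling {a | b} by t gives {a - t | b + t}, which stops being hot when a - t = b + t, i.e. at t = (a - b)/2. So the temperature of a switch is (a - b)/2.
Temperature = (Left option - Right option) / 2
= (32 - (-48)) / 2
= 80 / 2
= 40

40


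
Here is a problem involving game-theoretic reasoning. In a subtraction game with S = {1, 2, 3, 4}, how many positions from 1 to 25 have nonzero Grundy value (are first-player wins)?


Subtraction set S = {1, 2, 3, 4}, so G(n) = n mod 5.
G(n) = 0 when n is a multiple of 5.
Multiples of 5 in [1, 25]: 5
N-positions (nonzero Grundy) = 25 - 5 = 20

20


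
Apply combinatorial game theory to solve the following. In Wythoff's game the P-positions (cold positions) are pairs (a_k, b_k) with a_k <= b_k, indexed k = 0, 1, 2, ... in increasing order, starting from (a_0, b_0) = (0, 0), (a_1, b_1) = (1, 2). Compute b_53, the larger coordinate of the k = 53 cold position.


By Wythoff's theorem, a_k = floor(k * phi) and b_k = floor(k * phi^2) = a_k + k, where phi = (1 + sqrt(5))/2 is the golden ratio.
phi = (1 + sqrt(5))/2 = 1.618034
phi^2 = phi + 1 = 2.618034
k = 53
k * phi^2 = 53 * 2.618034 = 138.755801
b_53 = floor(k * phi^2) = 138 (check: a_53 + k = 85 + 53 = 138)

138


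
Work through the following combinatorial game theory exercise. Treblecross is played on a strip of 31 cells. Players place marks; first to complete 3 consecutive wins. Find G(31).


Treblecross: place X on empty cells; 3-in-a-row wins.
Playing within two cells of an existing X lets the opponent win at once, so sensible play treats the cells i-2..i+2 around each X as dead. The player left with no safe cell loses, so this is a normal-play take-away game on strips of safe cells.
Placing X at cell i (0-indexed) of a strip of k safe cells leaves independent strips of sizes max(0, i-2) and max(0, k-i-3). Hence G(k) = mex{ G(max(0,i-2)) XOR G(max(0,k-i-3)) : 0 <= i < k }, with G(0) = 0.
G(1): splits (0,0):0^0=0 -> mex({0}) = 1
G(2): splits (0,0):0^0=0 -> mex({0}) = 1
G(3): splits (0,0):0^0=0 -> mex({0}) = 1
G(4): splits (0,1):0^1=1 (0,0):0^0=0 -> mex({0, 1}) = 2
G(5): splits (0,2):0^1=1 (0,1):0^1=1 (0,0):0^0=0 -> mex({0, 1}) = 2
G(6) = mex({1}) = 0
G(7) = mex({0, 1, 2}) = 3
G(8) = mex({0, 1, 2}) = 3
G(9) = mex({0, 2}) = 1
G(10) = mex({0, 2, 3}) = 1
G(11) = mex({0, 3}) = 1
G(12) = mex({1, 3}) = 0
G(13) = mex({0, 1, 2, 3}) = 4
G(14) = mex({0, 1, 2}) = 3
G(15) = mex({0, 1, 2}) = 3
G(16) = mex({0, 1, 2, 4}) = 3
G(17) = mex({0, 1, 3, 4}) = 2
G(18) = mex({0, 1, 3, 4}) = 2
G(19) = mex({0, 1, 3, 5}) = 2
G(20) = mex({0, 1, 2, 3, 5}) = 4
G(21) = mex({0, 1, 2, 3, 5}) = 4
G(22) = mex({1, 2, 6}) = 0
G(23) = mex({0, 1, 2, 3, 4, 6}) = 5
G(24) = mex({0, 1, 2, 3, 4}) = 5
G(25) = mex({0, 1, 3, 4, 7}) = 2
G(26) = mex({0, 1, 3, 4, 5, 7}) = 2
G(27) = mex({0, 1, 3, 5}) = 2
G(28) = mex({0, 1, 2, 5}) = 3
G(29) = mex({0, 1, 2, 4, 5, 6}) = 3
G(30) = mex({1, 2, 4, 6}) = 0
G(31) = mex({0, 1, 2, 3, 4, 6}) = 5
Therefore G(31) = 5.

5


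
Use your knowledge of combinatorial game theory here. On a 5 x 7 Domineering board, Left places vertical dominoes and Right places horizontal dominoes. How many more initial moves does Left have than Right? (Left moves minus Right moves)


Board is 5 x 7 (rows x cols).
Left (vertical) placements: (rows-1) * cols = 4 * 7 = 28
Right (horizontal) placements: rows * (cols-1) = 5 * 6 = 30
Advantage = Left - Right = 28 - 30 = -2

-2


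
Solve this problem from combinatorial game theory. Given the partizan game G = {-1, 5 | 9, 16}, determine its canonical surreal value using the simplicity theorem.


Left options: {-1, 5}, max = 5
Right options: {9, 16}, min = 9
All options are numbers and max(Left) < min(Right), so by the simplicity theorem the value is the simplest (earliest-born) number strictly between 5 and 9.
Integers 6 through 8 all lie strictly between 5 and 9.
Among integers, the simplest (lowest birthday = smallest |n|; 0 is born on day 0, +-n on day n) is 6.
No non-integer in the interval can be simpler: if x is a non-integer in the interval, then floor(x) or ceil(x) also lies in the interval (the interval contains an integer), and both are proper prefixes of x's sign expansion, i.e. born earlier. So the game value is 6.
Game value = 6

6


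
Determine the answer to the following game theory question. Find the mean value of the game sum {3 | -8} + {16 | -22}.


G1 = {3 | -8}, G2 = {16 | -22}
Each is a switch {a | b} with numbers a > b; its mean value is (a + b)/2, and mean value is additive over game sums: m(G1 + G2) = m(G1) + m(G2).
Mean of G1 = (3 + (-8))/2 = -5/2 = -5/2
Mean of G2 = (16 + (-22))/2 = -6/2 = -3
Mean of G1 + G2 = -5/2 + -3 = -11/2

-11/2


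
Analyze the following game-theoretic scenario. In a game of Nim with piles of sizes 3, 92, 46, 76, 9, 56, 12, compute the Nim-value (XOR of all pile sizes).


We need the XOR (exclusive or) of all pile sizes.
After XOR-ing pile 1 (size 3): 0 XOR 3 = 3
After XOR-ing pile 2 (size 92): 3 XOR 92 = 95
After XOR-ing pile 3 (size 46): 95 XOR 46 = 113
After XOR-ing pile 4 (size 76): 113 XOR 76 = 61
After XOR-ing pile 5 (size 9): 61 XOR 9 = 52
After XOR-ing pile 6 (size 56): 52 XOR 56 = 12
After XOR-ing pile 7 (size 12): 12 XOR 12 = 0
The Nim-value of this position is 0.

0


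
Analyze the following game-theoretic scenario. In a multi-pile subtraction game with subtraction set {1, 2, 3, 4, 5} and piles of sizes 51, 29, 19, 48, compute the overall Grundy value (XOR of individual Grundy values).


Subtraction set: {1, 2, 3, 4, 5}
For this subtraction set, G(n) = n mod 6 (period = max + 1 = 6).
Pile 1 (size 51): G(51) = 51 mod 6 = 3
Pile 2 (size 29): G(29) = 29 mod 6 = 5
Pile 3 (size 19): G(19) = 19 mod 6 = 1
Pile 4 (size 48): G(48) = 48 mod 6 = 0
Total Grundy value = XOR of all: 3 XOR 5 XOR 1 XOR 0 = 7

7


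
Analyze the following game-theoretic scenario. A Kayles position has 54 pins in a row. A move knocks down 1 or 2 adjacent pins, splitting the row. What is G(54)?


Kayles: a move removes 1 or 2 adjacent pins from a contiguous row.
Removing pins from a row of k leaves two independent rows (a, b) with a + b = k - 1 (one pin) or a + b = k - 2 (two pins); an end removal gives a = 0.
By Sprague-Grundy, G(k) = mex{ G(a) XOR G(b) } over all these splits. G(0) = 0.
G(1): splits (0,0):0^0=0 -> mex({0}) = 1
G(2): splits (0,1):0^1=1 (0,0):0^0=0 -> mex({0, 1}) = 2
G(3): splits (0,2):0^2=2 (1,1):1^1=0 (0,1):0^1=1 -> mex({0, 1, 2}) = 3
G(4): splits (0,3):0^3=3 (1,2):1^2=3 (0,2):0^2=2 (1,1):1^1=0 -> mex({0, 2, 3}) = 1
G(5): splits (0,4):0^1=1 (1,3):1^3=2 (2,2):2^2=0 (0,3):0^3=3 (1,2):1^2=3 -> mex({0, 1, 2, 3}) = 4
G(6) = mex({0, 1, 2, 4}) = 3
G(7) = mex({0, 1, 3, 4, 5}) = 2
G(8) = mex({0, 2, 3, 5, 6}) = 1
G(9) = mex({0, 1, 2, 3, 6, 7}) = 4
G(10) = mex({0, 1, 3, 4, 5, 7}) = 2
G(11) = mex({0, 1, 2, 3, 4, 5}) = 6
G(12) = mex({0, 1, 2, 3, 5, 6, 7}) = 4
G(13) = mex({0, 2, 3, 4, 6, 7}) = 1
G(14) = mex({0, 1, 4, 5, 6, 7}) = 2
G(15) = mex({0, 1, 2, 3, 4, 5, 6}) = 7
G(16) = mex({0, 2, 3, 5, 6, 7}) = 1
G(17) = mex({0, 1, 2, 3, 5, 6, 7}) = 4
G(18) = mex({0, 1, 2, 4, 5, 6}) = 3
G(19) = mex({0, 1, 3, 4, 5, 7}) = 2
G(20) = mex({0, 2, 3, 4, 5, 6, 7}) = 1
G(21) = mex({0, 1, 2, 3, 5, 6, 7}) = 4
G(22) = mex({0, 1, 2, 3, 4, 5, 7}) = 6
G(23) = mex({0, 1, 2, 3, 4, 5, 6}) = 7
G(24) = mex({0, 1, 2, 3, 5, 6, 7}) = 4
G(25) = mex({0, 2, 3, 4, 6, 7}) = 1
G(26) = mex({0, 1, 3, 4, 5, 6, 7}) = 2
G(27) = mex({0, 1, 2, 3, 4, 5, 6, 7}) = 8
G(28) = mex({0, 1, 2, 3, 4, 6, 7, 8}) = 5
G(29) = mex({0, 1, 2, 3, 5, 6, 7, 8, 9}) = 4
G(30) = mex({0, 1, 2, 3, 4, 5, 6, 9, 10}) = 7
G(31) = mex({0, 1, 3, 4, 5, 7, 10, 11}) = 2
G(32) = mex({0, 2, 3, 4, 5, 6, 7, 9, 11}) = 1
G(33) = mex({0, 1, 2, 3, 4, 5, 6, 7, 9, 12}) = 8
G(34) = mex({0, 1, 2, 3, 4, 5, 7, 8, 11, 12}) = 6
G(35) = mex({0, 1, 2, 3, 4, 5, 6, 8, 9, 10, 11}) = 7
G(36) = mex({0, 1, 2, 3, 5, 6, 7, 9, 10}) = 4
G(37) = mex({0, 2, 3, 4, 6, 7, 9, 10, 11, 12}) = 1
G(38) = mex({0, 1, 3, 4, 5, 6, 7, 9, 10, 11, 12}) = 2
G(39) = mex({0, 1, 2, 4, 5, 6, 7, 9, 10, 12, 14}) = 3
G(40) = mex({0, 2, 3, 4, 6, 7, 11, 12, 14}) = 1
G(41) = mex({0, 1, 2, 3, 5, 6, 7, 9, 10, 11, 12}) = 4
G(42) = mex({0, 1, 2, 3, 4, 5, 6, 9, 10}) = 7
G(43) = mex({0, 1, 3, 4, 5, 7, 9, 10, 12, 15}) = 2
G(44) = mex({0, 2, 3, 4, 5, 6, 7, 9, 10, 12, 15}) = 1
G(45) = mex({0, 1, 2, 3, 4, 5, 6, 7, 9, 10, 12, 14}) = 8
G(46) = mex({0, 1, 3, 4, 5, 7, 8, 11, 12, 14}) = 2
G(47) = mex({0, 1, 2, 3, 4, 5, 6, 8, 9, 10, 11, 12}) = 7
G(48) = mex({0, 1, 2, 3, 5, 6, 7, 9, 10}) = 4
G(49) = mex({0, 2, 3, 4, 6, 7, 9, 10, 11, 12, 15}) = 1
G(50) = mex({0, 1, 4, 5, 6, 7, 9, 11, 12, 14, 15}) = 2
G(51) = mex({0, 1, 2, 3, 4, 5, 6, 7, 9, 12, 14, 15}) = 8
G(52) = mex({0, 2, 3, 4, 5, 6, 7, 8, 11, 12, 15}) = 1
G(53) = mex({0, 1, 2, 3, 5, 6, 7, 8, 9, 10, 11, 12}) = 4
G(54) = mex({0, 1, 2, 3, 4, 5, 6, 9, 10}) = 7
Therefore G(54) = 7.

7
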